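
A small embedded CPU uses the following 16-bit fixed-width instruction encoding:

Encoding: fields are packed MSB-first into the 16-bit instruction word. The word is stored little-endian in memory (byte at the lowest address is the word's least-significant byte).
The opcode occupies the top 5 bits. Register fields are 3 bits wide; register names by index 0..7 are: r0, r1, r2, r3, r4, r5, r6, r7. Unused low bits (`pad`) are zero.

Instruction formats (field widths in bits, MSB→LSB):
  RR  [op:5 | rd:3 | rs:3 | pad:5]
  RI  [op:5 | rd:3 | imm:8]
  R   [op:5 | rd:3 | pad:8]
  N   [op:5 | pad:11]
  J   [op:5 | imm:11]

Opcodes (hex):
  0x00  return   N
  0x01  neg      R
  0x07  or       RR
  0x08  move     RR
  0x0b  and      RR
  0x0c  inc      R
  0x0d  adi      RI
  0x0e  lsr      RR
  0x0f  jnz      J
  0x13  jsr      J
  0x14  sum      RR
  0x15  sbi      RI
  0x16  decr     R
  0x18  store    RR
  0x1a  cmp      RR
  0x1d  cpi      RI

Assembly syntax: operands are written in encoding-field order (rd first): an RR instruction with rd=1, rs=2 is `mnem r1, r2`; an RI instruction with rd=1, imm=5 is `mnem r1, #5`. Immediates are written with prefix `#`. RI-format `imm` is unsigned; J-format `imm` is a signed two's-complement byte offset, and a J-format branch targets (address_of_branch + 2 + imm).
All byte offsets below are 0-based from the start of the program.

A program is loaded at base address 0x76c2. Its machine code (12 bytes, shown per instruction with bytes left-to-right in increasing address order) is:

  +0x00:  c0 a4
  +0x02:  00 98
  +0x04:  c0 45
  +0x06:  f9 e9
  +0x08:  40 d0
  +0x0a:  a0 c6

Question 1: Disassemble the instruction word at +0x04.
move r5, r6

@+04  little-endian(c0 45) = 0x45c0
  opcode bits[15:11]=0x8: move/RR
  rd: (w>>8)&0x7=0x5 → r5
  rs: (w>>5)&0x7=0x6 → r6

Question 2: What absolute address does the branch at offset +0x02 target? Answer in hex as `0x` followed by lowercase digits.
[02] 00 98 → 0x9800
  op=0x9800>>11=0x13 ⇒ jsr (J)
  [10:0] imm=0 = #0
  target = base 0x76c2 + off 0x02 + 2 + imm 0 = 0x76c6

0x76c6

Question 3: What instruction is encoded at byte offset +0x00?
off 0x00: read c0 a4 as little → 0xa4c0
  op=0xa4c0>>11=0x14 ⇒ sum (RR)
  rd@[10:8]=0x4 ⇒ r4
  rs@[7:5]=0x6 ⇒ r6

sum r4, r6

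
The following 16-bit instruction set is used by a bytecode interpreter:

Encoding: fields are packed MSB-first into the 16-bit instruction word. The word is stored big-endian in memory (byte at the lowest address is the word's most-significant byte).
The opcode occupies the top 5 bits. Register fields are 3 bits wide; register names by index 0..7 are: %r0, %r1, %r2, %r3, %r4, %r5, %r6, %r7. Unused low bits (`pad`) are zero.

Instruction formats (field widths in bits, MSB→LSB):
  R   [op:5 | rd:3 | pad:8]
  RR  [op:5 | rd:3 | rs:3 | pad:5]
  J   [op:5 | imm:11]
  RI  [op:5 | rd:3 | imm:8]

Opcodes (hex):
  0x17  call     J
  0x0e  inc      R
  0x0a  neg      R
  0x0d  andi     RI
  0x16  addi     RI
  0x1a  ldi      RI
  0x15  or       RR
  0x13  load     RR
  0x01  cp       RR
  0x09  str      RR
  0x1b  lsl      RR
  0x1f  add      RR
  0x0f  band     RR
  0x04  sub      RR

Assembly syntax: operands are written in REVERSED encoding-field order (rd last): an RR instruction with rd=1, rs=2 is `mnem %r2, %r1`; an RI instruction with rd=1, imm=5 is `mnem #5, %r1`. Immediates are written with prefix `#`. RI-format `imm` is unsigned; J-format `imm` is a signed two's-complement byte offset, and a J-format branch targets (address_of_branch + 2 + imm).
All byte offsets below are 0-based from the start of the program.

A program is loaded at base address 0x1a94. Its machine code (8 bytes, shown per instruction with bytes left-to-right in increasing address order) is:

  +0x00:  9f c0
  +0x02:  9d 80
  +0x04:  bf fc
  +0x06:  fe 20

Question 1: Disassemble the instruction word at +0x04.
call #-4

off 0x04: read bf fc as big → 0xbffc
  opcode bits[15:11]=0x17: call/J
  [10:0] imm=2044 (s11→-4) = #-4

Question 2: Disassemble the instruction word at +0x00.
@+00  big-endian(9f c0) = 0x9fc0
  top 5b → 0x13 → load [RR]
  rd: (w>>8)&0x7=0x7 → %r7
  rs: (w>>5)&0x7=0x6 → %r6

load %r6, %r7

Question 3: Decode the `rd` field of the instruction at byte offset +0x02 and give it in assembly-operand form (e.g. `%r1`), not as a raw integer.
%r5

[02] 9d 80 → 0x9d80
  top 5b → 0x13 → load [RR]
  [10:8] rd=5 = %r5
  [7:5] rs=4 = %r4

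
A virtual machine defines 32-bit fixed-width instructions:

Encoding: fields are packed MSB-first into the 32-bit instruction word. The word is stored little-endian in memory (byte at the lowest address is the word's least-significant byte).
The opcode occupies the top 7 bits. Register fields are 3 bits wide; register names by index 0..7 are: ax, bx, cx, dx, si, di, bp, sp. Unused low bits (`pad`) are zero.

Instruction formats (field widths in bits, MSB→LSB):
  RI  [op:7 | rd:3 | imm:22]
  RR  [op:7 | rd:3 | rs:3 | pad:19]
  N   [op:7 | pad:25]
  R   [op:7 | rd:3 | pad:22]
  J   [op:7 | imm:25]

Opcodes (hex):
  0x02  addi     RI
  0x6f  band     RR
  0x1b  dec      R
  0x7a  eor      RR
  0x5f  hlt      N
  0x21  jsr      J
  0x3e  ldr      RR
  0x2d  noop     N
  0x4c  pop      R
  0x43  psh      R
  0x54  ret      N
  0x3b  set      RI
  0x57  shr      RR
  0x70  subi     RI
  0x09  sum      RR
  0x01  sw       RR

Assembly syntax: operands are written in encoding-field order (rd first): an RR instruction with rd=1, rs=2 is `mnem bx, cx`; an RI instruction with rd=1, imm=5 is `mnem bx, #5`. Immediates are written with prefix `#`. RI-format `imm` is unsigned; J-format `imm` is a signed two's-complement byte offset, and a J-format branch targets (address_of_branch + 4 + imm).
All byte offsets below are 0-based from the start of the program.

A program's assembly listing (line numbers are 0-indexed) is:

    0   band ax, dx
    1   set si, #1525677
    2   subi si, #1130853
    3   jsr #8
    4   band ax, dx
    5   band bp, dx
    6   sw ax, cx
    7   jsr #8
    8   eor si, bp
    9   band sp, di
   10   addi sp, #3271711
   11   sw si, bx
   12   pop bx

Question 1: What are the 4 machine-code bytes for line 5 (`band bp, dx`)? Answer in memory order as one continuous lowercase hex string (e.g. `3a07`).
line 5 (band): pack op=0x6f:7|rd=6:3|rs=3:3|pad=0:19 = 0xdf980000; little→ 00 00 98 df

000098df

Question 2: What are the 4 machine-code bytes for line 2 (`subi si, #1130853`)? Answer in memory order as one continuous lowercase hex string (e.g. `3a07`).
line 2 (subi): pack op=0x70:7|rd=4:3|imm=1130853:22 = 0xe1114165; little→ 65 41 11 e1

654111e1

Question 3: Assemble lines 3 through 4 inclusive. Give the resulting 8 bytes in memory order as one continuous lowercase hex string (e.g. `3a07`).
08000042000018de

3. jsr fields op=0x21:7|imm=8:25 → word 42000008h → 08 00 00 42
4. band fields op=0x6f:7|rd=0:3|rs=3:3|pad=0:19 → word de180000h → 00 00 18 de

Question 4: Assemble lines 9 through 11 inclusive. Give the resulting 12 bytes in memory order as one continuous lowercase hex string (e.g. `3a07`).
line 9 (band): pack op=0x6f:7|rd=7:3|rs=5:3|pad=0:19 = 0xdfe80000; little→ 00 00 e8 df
line 10 (addi): pack op=0x2:7|rd=7:3|imm=3271711:22 = 0x05f1ec1f; little→ 1f ec f1 05
line 11 (sw): pack op=0x1:7|rd=4:3|rs=1:3|pad=0:19 = 0x03080000; little→ 00 00 08 03

0000e8df1fecf10500000803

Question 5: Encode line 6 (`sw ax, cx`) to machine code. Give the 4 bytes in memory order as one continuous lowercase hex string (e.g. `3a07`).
6. sw fields op=0x1:7|rd=0:3|rs=2:3|pad=0:19 → word 02100000h → 00 00 10 02

00001002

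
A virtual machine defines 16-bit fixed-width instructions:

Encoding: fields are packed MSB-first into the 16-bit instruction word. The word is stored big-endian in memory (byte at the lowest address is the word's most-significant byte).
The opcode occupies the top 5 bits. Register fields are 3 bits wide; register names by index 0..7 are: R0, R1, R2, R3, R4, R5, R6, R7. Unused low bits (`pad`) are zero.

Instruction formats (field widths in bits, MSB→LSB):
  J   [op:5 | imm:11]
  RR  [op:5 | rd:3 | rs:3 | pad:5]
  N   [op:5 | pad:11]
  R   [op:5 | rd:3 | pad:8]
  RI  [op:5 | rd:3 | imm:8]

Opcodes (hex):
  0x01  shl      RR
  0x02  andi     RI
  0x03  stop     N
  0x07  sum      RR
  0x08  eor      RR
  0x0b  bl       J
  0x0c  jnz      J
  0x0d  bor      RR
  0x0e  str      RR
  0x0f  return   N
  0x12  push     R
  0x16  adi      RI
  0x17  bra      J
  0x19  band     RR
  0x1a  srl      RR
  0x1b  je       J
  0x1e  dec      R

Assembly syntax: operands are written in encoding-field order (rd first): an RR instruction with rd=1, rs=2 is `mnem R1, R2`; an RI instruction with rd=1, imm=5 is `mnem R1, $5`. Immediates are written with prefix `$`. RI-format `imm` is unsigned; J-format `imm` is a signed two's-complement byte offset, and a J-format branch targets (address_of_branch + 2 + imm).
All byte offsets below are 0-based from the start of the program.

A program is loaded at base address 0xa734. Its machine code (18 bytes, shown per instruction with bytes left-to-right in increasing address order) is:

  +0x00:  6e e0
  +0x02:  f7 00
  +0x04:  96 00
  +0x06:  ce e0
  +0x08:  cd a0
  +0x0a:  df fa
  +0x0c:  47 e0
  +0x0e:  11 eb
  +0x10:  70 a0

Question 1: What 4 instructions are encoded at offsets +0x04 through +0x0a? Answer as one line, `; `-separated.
push R6; band R6, R7; band R5, R5; je $-6

@+04  big-endian(96 00) = 0x9600
  op=0x9600>>11=0x12 ⇒ push (R)
  [10:8] rd=6 = R6
@+06  big-endian(ce e0) = 0xcee0
  op=0xcee0>>11=0x19 ⇒ band (RR)
  [10:8] rd=6 = R6
  [7:5] rs=7 = R7
@+08  big-endian(cd a0) = 0xcda0
  op=0xcda0>>11=0x19 ⇒ band (RR)
  [10:8] rd=5 = R5
  [7:5] rs=5 = R5
@+0a  big-endian(df fa) = 0xdffa
  op=0xdffa>>11=0x1b ⇒ je (J)
  [10:0] imm=2042 (s11→-6) = $-6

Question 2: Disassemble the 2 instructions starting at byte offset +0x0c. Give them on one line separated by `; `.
eor R7, R7; andi R1, $235

@+0c  big-endian(47 e0) = 0x47e0
  top 5b → 0x8 → eor [RR]
  [10:8] rd=7 = R7
  [7:5] rs=7 = R7
@+0e  big-endian(11 eb) = 0x11eb
  top 5b → 0x2 → andi [RI]
  [10:8] rd=1 = R1
  [7:0] imm=235 = $235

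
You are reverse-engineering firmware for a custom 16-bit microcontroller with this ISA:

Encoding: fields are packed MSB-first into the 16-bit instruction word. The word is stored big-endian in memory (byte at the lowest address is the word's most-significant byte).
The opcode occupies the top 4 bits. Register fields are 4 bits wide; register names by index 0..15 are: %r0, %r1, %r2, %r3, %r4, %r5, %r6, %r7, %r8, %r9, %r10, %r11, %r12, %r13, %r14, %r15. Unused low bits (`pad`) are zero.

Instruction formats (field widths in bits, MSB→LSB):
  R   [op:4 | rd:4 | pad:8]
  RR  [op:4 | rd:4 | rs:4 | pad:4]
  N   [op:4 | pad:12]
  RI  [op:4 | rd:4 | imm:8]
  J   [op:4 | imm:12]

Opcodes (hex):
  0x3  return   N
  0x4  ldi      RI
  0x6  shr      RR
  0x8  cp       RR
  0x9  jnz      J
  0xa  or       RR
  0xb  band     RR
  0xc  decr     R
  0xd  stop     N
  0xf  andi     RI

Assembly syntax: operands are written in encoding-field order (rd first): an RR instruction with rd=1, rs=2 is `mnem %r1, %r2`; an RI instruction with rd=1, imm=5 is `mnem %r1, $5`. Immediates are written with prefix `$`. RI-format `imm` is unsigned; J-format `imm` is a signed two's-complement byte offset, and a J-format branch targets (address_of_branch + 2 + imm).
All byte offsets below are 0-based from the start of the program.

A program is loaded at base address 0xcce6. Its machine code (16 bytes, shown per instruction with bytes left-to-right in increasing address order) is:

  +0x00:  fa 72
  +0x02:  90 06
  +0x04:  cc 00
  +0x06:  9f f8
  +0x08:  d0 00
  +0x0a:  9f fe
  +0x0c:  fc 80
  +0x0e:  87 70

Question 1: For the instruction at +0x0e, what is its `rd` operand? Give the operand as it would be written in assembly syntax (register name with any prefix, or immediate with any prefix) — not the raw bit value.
%r7

[0e] 87 70 → 0x8770
  opcode bits[15:12]=0x8: cp/RR
  rd: (w>>8)&0xf=0x7 → %r7
  rs: (w>>4)&0xf=0x7 → %r7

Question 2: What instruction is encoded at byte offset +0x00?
off 0x00: read fa 72 as big → 0xfa72
  top 4b → 0xf → andi [RI]
  [11:8] rd=10 = %r10
  [7:0] imm=114 = $114

andi %r10, $114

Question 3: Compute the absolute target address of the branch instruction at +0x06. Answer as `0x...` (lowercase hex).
[06] 9f f8 → 0x9ff8
  op=0x9ff8>>12=0x9 ⇒ jnz (J)
  imm: (w>>0)&0xfff=0xff8 (s12→-8) → $-8
  target = base 0xcce6 + off 0x06 + 2 + imm -8 = 0xcce6

0xcce6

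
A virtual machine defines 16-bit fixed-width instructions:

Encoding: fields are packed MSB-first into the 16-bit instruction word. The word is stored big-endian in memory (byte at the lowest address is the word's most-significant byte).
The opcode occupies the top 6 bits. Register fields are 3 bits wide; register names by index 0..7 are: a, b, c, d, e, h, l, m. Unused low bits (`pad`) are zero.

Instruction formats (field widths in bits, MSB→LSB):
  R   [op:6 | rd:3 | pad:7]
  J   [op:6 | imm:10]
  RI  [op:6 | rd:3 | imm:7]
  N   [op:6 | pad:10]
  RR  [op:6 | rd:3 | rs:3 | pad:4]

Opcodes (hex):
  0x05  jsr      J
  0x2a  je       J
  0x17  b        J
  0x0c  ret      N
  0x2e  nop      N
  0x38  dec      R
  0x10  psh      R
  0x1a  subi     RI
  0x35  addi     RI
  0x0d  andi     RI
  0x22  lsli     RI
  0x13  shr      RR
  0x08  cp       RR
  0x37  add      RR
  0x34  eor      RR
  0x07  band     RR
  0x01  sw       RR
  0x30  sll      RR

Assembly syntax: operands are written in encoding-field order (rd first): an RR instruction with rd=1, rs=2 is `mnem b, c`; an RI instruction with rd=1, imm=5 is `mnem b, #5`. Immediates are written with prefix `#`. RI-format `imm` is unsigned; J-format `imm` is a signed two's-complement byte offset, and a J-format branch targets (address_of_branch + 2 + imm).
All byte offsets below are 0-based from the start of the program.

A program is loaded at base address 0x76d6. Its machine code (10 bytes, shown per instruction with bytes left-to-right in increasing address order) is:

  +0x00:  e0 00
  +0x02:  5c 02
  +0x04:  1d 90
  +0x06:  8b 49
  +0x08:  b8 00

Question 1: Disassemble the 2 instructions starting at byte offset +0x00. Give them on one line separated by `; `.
dec a; b #2

off 0x00: read e0 00 as big → 0xe000
  op=0xe000>>10=0x38 ⇒ dec (R)
  rd: (w>>7)&0x7=0x0 → a
off 0x02: read 5c 02 as big → 0x5c02
  op=0x5c02>>10=0x17 ⇒ b (J)
  imm: (w>>0)&0x3ff=0x2 → #2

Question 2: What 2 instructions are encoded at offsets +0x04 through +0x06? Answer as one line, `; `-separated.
+0x04: 1d 90 ⇒ word 0x1d90 (big)
  opcode bits[15:10]=0x7: band/RR
  [9:7] rd=3 = d
  [6:4] rs=1 = b
+0x06: 8b 49 ⇒ word 0x8b49 (big)
  opcode bits[15:10]=0x22: lsli/RI
  [9:7] rd=6 = l
  [6:0] imm=73 = #73

band d, b; lsli l, #73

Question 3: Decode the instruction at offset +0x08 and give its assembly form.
+0x08: b8 00 ⇒ word 0xb800 (big)
  opcode bits[15:10]=0x2e: nop/N

nop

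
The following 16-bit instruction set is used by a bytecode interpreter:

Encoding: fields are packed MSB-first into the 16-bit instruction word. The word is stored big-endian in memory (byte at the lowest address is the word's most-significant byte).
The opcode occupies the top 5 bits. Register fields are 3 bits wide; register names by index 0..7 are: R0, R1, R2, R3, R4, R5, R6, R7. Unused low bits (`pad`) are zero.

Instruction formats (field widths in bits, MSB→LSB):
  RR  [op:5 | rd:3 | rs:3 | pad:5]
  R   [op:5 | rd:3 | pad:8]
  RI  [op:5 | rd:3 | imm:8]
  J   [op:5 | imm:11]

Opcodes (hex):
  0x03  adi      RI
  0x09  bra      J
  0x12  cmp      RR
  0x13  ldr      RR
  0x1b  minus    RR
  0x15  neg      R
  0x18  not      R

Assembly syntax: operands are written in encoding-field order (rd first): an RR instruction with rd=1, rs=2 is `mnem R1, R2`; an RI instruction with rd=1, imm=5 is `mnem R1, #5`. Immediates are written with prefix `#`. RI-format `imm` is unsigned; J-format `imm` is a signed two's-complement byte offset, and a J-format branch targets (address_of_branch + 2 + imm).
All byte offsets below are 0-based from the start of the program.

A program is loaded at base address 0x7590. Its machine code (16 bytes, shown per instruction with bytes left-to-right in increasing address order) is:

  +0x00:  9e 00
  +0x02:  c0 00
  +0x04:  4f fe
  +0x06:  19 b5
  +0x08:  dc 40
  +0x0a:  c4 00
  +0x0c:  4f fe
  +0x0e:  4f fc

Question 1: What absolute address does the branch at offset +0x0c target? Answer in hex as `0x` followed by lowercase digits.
+0x0c: 4f fe ⇒ word 0x4ffe (big)
  op=0x4ffe>>11=0x9 ⇒ bra (J)
  imm@[10:0]=0x7fe (s11→-2) ⇒ #-2
  target = base 0x7590 + off 0x0c + 2 + imm -2 = 0x759c

0x759c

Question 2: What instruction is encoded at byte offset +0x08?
+0x08: dc 40 ⇒ word 0xdc40 (big)
  opcode bits[15:11]=0x1b: minus/RR
  rd: (w>>8)&0x7=0x4 → R4
  rs: (w>>5)&0x7=0x2 → R2

minus R4, R2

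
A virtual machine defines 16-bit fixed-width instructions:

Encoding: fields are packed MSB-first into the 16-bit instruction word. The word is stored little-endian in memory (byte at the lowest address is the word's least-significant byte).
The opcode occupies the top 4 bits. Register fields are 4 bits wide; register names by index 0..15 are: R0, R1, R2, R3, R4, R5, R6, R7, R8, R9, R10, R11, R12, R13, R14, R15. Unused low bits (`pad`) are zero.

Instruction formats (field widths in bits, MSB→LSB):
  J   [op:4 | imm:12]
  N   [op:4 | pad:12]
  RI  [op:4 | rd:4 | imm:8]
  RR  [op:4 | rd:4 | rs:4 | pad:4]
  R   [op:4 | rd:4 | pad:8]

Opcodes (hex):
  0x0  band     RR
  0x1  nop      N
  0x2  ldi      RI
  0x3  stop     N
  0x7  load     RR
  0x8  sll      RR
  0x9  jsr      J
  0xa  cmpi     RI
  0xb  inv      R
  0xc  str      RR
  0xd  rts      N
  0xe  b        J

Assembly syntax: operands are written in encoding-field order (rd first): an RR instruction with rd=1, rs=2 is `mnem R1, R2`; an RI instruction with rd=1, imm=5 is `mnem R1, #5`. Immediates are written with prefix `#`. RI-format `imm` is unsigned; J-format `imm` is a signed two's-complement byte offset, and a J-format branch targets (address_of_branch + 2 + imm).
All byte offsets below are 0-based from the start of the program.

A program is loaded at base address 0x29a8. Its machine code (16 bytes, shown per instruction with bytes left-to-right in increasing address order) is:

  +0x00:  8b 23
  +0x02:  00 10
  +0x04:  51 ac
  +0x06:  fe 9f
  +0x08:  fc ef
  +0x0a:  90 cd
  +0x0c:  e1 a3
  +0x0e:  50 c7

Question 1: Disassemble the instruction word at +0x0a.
off 0x0a: read 90 cd as little → 0xcd90
  opcode bits[15:12]=0xc: str/RR
  rd: (w>>8)&0xf=0xd → R13
  rs: (w>>4)&0xf=0x9 → R9

str R13, R9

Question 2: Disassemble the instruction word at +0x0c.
@+0c  little-endian(e1 a3) = 0xa3e1
  op=0xa3e1>>12=0xa ⇒ cmpi (RI)
  rd: (w>>8)&0xf=0x3 → R3
  imm: (w>>0)&0xff=0xe1 → #225

cmpi R3, #225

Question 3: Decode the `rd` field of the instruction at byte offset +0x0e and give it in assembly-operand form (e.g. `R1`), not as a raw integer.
R7

@+0e  little-endian(50 c7) = 0xc750
  opcode bits[15:12]=0xc: str/RR
  rd: (w>>8)&0xf=0x7 → R7
  rs: (w>>4)&0xf=0x5 → R5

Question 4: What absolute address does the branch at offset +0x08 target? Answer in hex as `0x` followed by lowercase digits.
@+08  little-endian(fc ef) = 0xeffc
  opcode bits[15:12]=0xe: b/J
  imm@[11:0]=0xffc (s12→-4) ⇒ #-4
  target = base 0x29a8 + off 0x08 + 2 + imm -4 = 0x29ae

0x29ae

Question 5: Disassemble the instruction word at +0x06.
jsr #-2

[06] fe 9f → 0x9ffe
  opcode bits[15:12]=0x9: jsr/J
  [11:0] imm=4094 (s12→-2) = #-2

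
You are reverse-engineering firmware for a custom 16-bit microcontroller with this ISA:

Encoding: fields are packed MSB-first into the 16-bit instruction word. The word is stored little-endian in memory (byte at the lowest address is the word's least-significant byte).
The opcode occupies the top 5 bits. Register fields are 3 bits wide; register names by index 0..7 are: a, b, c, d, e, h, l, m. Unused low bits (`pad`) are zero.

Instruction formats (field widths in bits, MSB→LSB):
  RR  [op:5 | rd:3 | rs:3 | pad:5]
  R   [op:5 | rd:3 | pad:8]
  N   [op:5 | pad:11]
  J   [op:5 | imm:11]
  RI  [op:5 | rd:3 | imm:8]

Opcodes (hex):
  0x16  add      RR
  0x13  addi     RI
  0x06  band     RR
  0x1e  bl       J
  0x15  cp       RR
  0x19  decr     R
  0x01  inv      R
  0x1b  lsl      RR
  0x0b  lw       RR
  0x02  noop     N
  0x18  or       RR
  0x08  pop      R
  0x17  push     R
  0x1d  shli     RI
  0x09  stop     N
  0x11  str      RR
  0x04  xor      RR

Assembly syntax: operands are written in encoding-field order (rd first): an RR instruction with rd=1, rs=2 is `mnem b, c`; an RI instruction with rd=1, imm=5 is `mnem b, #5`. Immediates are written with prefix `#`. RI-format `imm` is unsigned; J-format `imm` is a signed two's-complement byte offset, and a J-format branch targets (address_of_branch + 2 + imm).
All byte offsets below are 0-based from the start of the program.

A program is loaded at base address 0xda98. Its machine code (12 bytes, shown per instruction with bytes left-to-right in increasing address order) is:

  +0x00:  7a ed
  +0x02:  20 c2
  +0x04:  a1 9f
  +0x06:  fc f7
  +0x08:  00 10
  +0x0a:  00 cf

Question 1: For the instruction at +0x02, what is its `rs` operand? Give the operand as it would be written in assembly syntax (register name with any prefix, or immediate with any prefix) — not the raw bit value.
[02] 20 c2 → 0xc220
  op=0xc220>>11=0x18 ⇒ or (RR)
  rd: (w>>8)&0x7=0x2 → c
  rs: (w>>5)&0x7=0x1 → b

b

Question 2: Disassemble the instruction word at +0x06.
bl #-4

+0x06: fc f7 ⇒ word 0xf7fc (little)
  opcode bits[15:11]=0x1e: bl/J
  imm@[10:0]=0x7fc (s11→-4) ⇒ #-4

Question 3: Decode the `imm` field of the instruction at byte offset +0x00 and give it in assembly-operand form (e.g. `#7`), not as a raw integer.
off 0x00: read 7a ed as little → 0xed7a
  opcode bits[15:11]=0x1d: shli/RI
  [10:8] rd=5 = h
  [7:0] imm=122 = #122

#122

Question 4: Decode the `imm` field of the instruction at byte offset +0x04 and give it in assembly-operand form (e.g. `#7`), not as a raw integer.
#161

+0x04: a1 9f ⇒ word 0x9fa1 (little)
  top 5b → 0x13 → addi [RI]
  [10:8] rd=7 = m
  [7:0] imm=161 = #161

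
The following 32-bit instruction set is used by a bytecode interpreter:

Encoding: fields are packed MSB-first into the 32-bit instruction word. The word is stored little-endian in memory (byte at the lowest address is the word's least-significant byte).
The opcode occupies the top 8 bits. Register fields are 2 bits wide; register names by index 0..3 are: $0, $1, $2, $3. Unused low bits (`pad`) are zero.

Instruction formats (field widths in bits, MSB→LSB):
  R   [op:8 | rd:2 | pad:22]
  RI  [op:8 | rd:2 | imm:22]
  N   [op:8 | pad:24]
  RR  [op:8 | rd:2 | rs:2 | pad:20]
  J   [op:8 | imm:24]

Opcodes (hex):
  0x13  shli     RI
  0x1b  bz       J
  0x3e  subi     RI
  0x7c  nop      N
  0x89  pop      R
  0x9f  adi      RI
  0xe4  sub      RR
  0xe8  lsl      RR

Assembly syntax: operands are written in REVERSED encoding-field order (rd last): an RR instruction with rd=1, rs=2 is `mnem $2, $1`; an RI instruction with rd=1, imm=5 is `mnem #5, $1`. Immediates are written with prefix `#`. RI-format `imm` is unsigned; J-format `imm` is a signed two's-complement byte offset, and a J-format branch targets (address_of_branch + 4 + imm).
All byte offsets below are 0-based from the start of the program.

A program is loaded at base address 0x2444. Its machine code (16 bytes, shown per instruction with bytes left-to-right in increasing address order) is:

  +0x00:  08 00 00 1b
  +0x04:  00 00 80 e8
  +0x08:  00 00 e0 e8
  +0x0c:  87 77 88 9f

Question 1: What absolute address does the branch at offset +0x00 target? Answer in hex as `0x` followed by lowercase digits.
@+00  little-endian(08 00 00 1b) = 0x1b000008
  op=0x1b000008>>24=0x1b ⇒ bz (J)
  imm: (w>>0)&0xffffff=0x8 → #8
  target = base 0x2444 + off 0x00 + 4 + imm 8 = 0x2450

0x2450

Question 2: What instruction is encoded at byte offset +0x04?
lsl $0, $2

+0x04: 00 00 80 e8 ⇒ word 0xe8800000 (little)
  top 8b → 0xe8 → lsl [RR]
  rd@[23:22]=0x2 ⇒ $2
  rs@[21:20]=0x0 ⇒ $0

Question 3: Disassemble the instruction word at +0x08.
lsl $2, $3

+0x08: 00 00 e0 e8 ⇒ word 0xe8e00000 (little)
  top 8b → 0xe8 → lsl [RR]
  rd@[23:22]=0x3 ⇒ $3
  rs@[21:20]=0x2 ⇒ $2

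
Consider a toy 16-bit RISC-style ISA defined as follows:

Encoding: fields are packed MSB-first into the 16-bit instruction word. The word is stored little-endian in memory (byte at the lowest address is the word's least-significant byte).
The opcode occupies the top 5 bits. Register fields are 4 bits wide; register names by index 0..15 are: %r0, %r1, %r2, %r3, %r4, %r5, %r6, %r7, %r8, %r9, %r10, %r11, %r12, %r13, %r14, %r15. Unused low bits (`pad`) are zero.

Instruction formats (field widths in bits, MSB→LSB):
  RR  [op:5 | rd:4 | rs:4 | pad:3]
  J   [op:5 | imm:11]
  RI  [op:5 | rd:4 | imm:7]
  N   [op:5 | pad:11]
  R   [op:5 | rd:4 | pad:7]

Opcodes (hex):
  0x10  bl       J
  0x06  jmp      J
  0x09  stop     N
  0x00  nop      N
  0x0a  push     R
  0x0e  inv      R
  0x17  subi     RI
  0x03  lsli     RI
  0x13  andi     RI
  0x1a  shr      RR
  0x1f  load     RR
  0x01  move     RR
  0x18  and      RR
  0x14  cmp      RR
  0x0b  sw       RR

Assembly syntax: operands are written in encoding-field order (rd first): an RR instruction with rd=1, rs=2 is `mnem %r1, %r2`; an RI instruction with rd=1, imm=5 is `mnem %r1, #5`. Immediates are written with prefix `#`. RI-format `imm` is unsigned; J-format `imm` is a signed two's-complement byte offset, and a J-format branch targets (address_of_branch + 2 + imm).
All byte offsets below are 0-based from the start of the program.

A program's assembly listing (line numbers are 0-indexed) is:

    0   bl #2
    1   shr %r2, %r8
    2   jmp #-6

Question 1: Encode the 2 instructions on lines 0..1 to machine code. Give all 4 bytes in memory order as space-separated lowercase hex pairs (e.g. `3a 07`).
line 0 (bl): pack op=0x10:5|imm=2:11 = 0x8002; little→ 02 80
line 1 (shr): pack op=0x1a:5|rd=2:4|rs=8:4|pad=0:3 = 0xd140; little→ 40 d1

02 80 40 d1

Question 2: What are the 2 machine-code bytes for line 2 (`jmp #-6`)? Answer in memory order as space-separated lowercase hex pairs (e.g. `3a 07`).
line 2 (jmp): pack op=0x6:5|imm=-6:11 = 0x37fa; little→ fa 37

fa 37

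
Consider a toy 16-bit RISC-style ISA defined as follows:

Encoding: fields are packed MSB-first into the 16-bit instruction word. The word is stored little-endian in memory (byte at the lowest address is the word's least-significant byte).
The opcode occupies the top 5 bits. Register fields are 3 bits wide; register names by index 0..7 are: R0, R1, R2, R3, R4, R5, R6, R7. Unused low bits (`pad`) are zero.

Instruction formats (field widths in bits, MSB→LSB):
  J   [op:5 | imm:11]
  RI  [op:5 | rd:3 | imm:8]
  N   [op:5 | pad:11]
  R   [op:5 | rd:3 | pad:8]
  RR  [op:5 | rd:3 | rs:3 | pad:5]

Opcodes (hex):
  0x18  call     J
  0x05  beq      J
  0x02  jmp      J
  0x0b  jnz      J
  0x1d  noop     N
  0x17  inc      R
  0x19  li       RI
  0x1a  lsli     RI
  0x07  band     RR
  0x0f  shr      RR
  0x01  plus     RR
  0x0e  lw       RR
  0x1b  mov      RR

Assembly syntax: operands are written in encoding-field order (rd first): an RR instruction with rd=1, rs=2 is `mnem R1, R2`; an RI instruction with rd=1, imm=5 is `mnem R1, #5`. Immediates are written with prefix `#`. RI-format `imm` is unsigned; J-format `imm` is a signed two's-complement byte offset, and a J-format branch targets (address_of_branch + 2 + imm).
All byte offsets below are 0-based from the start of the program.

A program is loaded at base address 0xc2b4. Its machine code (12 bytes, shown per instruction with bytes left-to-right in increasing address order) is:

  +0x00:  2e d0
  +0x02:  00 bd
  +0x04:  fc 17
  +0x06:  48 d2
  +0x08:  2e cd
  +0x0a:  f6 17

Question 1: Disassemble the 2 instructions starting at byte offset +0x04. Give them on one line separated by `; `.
jmp #-4; lsli R2, #72

[04] fc 17 → 0x17fc
  top 5b → 0x2 → jmp [J]
  imm@[10:0]=0x7fc (s11→-4) ⇒ #-4
[06] 48 d2 → 0xd248
  top 5b → 0x1a → lsli [RI]
  rd@[10:8]=0x2 ⇒ R2
  imm@[7:0]=0x48 ⇒ #72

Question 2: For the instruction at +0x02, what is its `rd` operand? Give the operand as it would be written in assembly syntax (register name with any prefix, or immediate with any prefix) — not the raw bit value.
R5

+0x02: 00 bd ⇒ word 0xbd00 (little)
  op=0xbd00>>11=0x17 ⇒ inc (R)
  rd@[10:8]=0x5 ⇒ R5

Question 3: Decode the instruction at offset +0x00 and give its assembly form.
lsli R0, #46

off 0x00: read 2e d0 as little → 0xd02e
  top 5b → 0x1a → lsli [RI]
  rd@[10:8]=0x0 ⇒ R0
  imm@[7:0]=0x2e ⇒ #46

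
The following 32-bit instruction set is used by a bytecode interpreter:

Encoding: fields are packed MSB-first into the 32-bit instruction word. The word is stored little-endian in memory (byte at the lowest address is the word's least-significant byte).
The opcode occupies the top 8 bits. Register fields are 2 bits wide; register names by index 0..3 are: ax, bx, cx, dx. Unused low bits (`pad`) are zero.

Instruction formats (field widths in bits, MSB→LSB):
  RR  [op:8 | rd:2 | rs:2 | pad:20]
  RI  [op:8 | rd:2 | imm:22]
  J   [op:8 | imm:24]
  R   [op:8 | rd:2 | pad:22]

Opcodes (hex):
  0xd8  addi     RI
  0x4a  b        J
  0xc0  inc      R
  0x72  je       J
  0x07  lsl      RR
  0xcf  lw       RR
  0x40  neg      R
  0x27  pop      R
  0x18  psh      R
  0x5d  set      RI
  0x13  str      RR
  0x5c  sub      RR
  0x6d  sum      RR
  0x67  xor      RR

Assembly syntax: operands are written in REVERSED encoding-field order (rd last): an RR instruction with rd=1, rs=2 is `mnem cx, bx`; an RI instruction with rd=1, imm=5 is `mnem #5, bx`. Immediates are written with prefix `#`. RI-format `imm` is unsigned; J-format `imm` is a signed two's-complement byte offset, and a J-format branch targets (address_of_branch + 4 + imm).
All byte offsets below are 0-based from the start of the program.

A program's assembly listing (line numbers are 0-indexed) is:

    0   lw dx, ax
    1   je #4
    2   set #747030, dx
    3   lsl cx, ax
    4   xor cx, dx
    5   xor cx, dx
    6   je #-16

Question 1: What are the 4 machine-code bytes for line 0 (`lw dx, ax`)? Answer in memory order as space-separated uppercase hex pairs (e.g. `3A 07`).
0. lw fields op=0xcf:8|rd=0:2|rs=3:2|pad=0:20 → word cf300000h → 00 00 30 cf

00 00 30 CF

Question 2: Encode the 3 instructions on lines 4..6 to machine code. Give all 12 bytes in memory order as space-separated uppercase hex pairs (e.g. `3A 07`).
00 00 E0 67 00 00 E0 67 F0 FF FF 72

line 4 (xor): pack op=0x67:8|rd=3:2|rs=2:2|pad=0:20 = 0x67e00000; little→ 00 00 e0 67
line 5 (xor): pack op=0x67:8|rd=3:2|rs=2:2|pad=0:20 = 0x67e00000; little→ 00 00 e0 67
line 6 (je): pack op=0x72:8|imm=-16:24 = 0x72fffff0; little→ f0 ff ff 72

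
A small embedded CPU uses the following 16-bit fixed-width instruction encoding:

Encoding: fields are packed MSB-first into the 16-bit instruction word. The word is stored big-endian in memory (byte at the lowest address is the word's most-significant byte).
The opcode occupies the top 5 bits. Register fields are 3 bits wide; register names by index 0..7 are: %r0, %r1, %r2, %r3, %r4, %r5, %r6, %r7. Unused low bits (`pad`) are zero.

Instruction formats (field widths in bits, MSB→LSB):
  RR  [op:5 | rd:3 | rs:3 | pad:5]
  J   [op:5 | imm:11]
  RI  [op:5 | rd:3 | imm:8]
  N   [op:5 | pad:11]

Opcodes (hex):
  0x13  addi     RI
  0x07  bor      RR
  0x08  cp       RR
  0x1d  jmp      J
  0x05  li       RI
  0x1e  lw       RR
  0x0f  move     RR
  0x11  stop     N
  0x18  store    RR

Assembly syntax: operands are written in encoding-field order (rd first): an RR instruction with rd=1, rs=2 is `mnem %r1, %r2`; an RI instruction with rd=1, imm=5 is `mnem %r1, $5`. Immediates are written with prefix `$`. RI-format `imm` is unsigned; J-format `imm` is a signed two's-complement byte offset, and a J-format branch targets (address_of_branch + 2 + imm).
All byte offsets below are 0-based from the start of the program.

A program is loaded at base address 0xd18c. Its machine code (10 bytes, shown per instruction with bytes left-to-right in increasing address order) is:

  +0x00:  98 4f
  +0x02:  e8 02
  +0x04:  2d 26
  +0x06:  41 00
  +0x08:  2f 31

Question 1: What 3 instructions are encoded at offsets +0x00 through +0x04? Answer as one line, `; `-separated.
addi %r0, $79; jmp $2; li %r5, $38

@+00  big-endian(98 4f) = 0x984f
  top 5b → 0x13 → addi [RI]
  [10:8] rd=0 = %r0
  [7:0] imm=79 = $79
@+02  big-endian(e8 02) = 0xe802
  top 5b → 0x1d → jmp [J]
  [10:0] imm=2 = $2
@+04  big-endian(2d 26) = 0x2d26
  top 5b → 0x5 → li [RI]
  [10:8] rd=5 = %r5
  [7:0] imm=38 = $38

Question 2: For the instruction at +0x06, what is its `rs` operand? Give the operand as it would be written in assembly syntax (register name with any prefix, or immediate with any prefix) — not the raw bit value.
+0x06: 41 00 ⇒ word 0x4100 (big)
  op=0x4100>>11=0x8 ⇒ cp (RR)
  rd: (w>>8)&0x7=0x1 → %r1
  rs: (w>>5)&0x7=0x0 → %r0

%r0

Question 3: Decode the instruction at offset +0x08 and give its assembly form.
li %r7, $49

@+08  big-endian(2f 31) = 0x2f31
  opcode bits[15:11]=0x5: li/RI
  rd@[10:8]=0x7 ⇒ %r7
  imm@[7:0]=0x31 ⇒ $49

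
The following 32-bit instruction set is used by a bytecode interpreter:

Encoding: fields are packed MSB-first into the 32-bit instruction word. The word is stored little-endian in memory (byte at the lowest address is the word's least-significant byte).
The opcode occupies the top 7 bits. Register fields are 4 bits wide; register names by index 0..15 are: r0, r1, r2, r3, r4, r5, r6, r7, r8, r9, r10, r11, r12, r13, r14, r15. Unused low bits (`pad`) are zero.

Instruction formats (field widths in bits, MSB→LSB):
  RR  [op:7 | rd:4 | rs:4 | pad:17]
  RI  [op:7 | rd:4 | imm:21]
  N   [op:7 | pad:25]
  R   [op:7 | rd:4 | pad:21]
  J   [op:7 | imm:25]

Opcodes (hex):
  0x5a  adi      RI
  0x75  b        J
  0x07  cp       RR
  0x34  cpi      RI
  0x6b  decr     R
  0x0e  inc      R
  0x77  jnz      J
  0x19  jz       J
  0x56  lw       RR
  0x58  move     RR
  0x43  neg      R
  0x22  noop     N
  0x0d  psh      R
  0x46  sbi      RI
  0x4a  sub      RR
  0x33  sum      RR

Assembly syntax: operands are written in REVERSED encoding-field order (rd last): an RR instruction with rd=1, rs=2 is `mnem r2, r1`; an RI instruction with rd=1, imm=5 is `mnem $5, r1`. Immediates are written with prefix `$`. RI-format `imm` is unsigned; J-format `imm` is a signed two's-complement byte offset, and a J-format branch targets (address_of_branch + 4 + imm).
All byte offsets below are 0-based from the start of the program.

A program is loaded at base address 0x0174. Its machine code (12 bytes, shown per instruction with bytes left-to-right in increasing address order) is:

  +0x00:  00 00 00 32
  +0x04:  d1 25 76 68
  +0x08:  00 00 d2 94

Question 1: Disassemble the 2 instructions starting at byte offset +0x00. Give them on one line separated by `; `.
@+00  little-endian(00 00 00 32) = 0x32000000
  top 7b → 0x19 → jz [J]
  [24:0] imm=0 = $0
@+04  little-endian(d1 25 76 68) = 0x687625d1
  top 7b → 0x34 → cpi [RI]
  [24:21] rd=3 = r3
  [20:0] imm=1451473 = $1451473

jz $0; cpi $1451473, r3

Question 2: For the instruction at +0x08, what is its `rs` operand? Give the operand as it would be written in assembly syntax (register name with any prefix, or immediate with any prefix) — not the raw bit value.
r9

+0x08: 00 00 d2 94 ⇒ word 0x94d20000 (little)
  opcode bits[31:25]=0x4a: sub/RR
  rd@[24:21]=0x6 ⇒ r6
  rs@[20:17]=0x9 ⇒ r9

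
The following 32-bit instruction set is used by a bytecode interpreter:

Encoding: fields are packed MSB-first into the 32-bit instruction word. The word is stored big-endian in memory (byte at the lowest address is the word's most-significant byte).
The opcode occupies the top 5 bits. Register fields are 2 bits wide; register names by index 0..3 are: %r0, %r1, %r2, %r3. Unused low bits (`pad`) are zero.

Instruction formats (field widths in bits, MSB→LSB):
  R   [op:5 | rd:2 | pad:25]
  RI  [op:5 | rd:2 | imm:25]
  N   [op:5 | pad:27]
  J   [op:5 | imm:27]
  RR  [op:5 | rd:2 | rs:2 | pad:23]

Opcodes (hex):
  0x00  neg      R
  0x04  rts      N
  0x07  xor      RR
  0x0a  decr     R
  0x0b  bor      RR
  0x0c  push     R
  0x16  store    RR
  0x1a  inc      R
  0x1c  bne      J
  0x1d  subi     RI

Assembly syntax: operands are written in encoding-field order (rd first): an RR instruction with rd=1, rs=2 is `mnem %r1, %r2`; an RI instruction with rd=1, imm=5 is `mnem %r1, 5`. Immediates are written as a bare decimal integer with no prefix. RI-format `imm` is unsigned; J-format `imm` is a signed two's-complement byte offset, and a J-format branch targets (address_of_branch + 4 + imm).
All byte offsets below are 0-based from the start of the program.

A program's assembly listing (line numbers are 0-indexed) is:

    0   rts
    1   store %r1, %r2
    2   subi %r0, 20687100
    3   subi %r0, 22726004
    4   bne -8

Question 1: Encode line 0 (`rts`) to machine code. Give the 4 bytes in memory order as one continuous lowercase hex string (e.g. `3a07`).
20000000

0. rts fields op=0x4:5|pad=0:27 → word 20000000h → 20 00 00 00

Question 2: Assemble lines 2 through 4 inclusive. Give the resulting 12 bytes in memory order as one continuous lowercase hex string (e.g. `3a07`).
line 2 (subi): pack op=0x1d:5|rd=0:2|imm=20687100:25 = 0xe93ba8fc; big→ e9 3b a8 fc
line 3 (subi): pack op=0x1d:5|rd=0:2|imm=22726004:25 = 0xe95ac574; big→ e9 5a c5 74
line 4 (bne): pack op=0x1c:5|imm=-8:27 = 0xe7fffff8; big→ e7 ff ff f8

e93ba8fce95ac574e7fffff8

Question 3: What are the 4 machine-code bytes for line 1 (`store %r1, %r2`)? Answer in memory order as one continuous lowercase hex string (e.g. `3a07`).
line 1 (store): pack op=0x16:5|rd=1:2|rs=2:2|pad=0:23 = 0xb3000000; big→ b3 00 00 00

b3000000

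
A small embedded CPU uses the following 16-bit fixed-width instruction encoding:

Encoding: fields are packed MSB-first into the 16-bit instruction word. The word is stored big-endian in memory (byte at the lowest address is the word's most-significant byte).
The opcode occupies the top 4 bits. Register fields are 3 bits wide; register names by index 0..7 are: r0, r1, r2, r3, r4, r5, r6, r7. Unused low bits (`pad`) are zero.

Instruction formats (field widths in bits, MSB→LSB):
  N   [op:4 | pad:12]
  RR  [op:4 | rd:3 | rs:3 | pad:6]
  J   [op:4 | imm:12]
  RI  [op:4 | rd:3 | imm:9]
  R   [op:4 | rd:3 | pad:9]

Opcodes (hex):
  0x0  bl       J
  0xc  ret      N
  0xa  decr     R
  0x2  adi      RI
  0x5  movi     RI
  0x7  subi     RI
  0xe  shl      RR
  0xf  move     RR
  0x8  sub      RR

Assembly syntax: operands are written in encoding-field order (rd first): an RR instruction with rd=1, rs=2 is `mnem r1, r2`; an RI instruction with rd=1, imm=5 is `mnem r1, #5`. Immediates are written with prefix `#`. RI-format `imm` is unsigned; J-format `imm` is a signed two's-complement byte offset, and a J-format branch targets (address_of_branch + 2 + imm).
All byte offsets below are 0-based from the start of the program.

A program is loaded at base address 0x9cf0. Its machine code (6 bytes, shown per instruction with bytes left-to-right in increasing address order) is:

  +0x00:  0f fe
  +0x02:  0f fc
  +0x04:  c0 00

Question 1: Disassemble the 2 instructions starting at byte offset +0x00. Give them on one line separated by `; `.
off 0x00: read 0f fe as big → 0x0ffe
  top 4b → 0x0 → bl [J]
  [11:0] imm=4094 (s12→-2) = #-2
off 0x02: read 0f fc as big → 0x0ffc
  top 4b → 0x0 → bl [J]
  [11:0] imm=4092 (s12→-4) = #-4

bl #-2; bl #-4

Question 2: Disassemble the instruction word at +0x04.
+0x04: c0 00 ⇒ word 0xc000 (big)
  op=0xc000>>12=0xc ⇒ ret (N)

ret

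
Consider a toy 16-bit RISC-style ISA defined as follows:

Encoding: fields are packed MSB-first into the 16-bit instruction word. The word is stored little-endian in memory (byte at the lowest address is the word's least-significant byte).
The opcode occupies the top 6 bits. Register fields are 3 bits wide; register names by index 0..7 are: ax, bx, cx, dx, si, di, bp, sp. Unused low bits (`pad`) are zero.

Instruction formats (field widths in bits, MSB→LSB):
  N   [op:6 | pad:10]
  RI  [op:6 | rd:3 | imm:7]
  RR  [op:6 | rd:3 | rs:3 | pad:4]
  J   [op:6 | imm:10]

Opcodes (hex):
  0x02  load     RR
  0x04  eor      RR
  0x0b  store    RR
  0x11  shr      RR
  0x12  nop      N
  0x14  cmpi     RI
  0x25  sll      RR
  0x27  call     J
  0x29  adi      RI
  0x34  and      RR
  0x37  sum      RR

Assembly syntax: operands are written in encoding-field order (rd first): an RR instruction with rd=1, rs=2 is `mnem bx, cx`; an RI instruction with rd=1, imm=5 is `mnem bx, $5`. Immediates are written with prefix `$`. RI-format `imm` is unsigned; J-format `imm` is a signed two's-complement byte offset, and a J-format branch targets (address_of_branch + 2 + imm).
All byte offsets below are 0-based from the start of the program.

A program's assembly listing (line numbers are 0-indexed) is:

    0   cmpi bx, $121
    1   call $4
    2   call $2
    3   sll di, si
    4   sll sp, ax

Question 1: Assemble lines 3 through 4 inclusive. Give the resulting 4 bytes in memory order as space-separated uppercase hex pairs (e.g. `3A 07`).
L3: sll op=0x25:6|rd=5:3|rs=4:3|pad=0:4 ⇒ 0x96c0 ⇒ little c0 96
L4: sll op=0x25:6|rd=7:3|rs=0:3|pad=0:4 ⇒ 0x9780 ⇒ little 80 97

C0 96 80 97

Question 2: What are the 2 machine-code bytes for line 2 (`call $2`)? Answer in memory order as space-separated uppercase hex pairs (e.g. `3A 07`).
02 9C

2. call fields op=0x27:6|imm=2:10 → word 9c02h → 02 9c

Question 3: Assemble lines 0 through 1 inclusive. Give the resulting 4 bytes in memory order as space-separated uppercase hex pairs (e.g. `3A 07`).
F9 50 04 9C

L0: cmpi op=0x14:6|rd=1:3|imm=121:7 ⇒ 0x50f9 ⇒ little f9 50
L1: call op=0x27:6|imm=4:10 ⇒ 0x9c04 ⇒ little 04 9c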